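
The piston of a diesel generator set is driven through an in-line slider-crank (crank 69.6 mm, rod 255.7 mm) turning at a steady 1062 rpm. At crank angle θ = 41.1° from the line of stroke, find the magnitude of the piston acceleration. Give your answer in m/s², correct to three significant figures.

685

ω = 2π·1062/60 = 111.2 rad/s
x(θ) = r cosθ + √(L² − r² sin²θ); with ω constant, a = ω²·d²x/dθ².
d²x/dθ² = −r cosθ − r²(cos2θ)/√u − r⁴ sin²2θ/(4u^{3/2}),  u = L² − r² sin²θ = 0.0632891 m².
Substituting r = 0.0696 m, L = 0.2557 m, θ = 41.1°: d²x/dθ² = -0.055423 m.
a = ω²·d²x/dθ² = (111.2)²·(-0.055423) = -685.48 m/s²;  |a| = 685.48 m/s².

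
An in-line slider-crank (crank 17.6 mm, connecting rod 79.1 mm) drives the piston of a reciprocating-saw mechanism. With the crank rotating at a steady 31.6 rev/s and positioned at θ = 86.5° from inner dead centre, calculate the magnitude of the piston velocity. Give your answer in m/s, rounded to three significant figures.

ω = 2π·31.6 = 198.5 rad/s
For an in-line slider-crank, x = r cosθ + √(L² − r² sin²θ), so v = −rω sinθ·[1 + r cosθ/√(L² − r² sin²θ)].
With r = 0.0176 m, L = 0.0791 m, θ = 86.5°: √(L² − r² sin²θ) = 0.077125 m.
v = −0.0176·198.5·0.99813·[1 + 0.0176·0.06105/0.077125] = -3.5365 m/s.
|v| = 3.5365 m/s.

3.54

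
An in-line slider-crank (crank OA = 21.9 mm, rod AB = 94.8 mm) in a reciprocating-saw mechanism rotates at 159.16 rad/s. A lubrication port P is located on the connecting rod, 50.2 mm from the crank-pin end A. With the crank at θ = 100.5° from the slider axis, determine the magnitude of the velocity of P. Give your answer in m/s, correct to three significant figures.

3.36

ω = 159.2 rad/s.  Crank-pin speed |V_A| = rω = 3.4856 m/s, perpendicular to OA.
Rod angle: sinφ = −(r/L) sinθ ⇒ φ = -13.129°; ω_rod = −rω cosθ/√(L²−r²sin²θ) = +6.8803 rad/s.
V_P = V_A + ω_rod × AP, with AP = 0.0502 m along the rod.
Components: V_Px = −rω sinθ − a·ω_rod·sinφ = -3.3488 m/s;  V_Py = rω cosθ + a·ω_rod·cosφ = -0.29884 m/s.
|V_P| = √(V_Px² + V_Py²) = 3.3621 m/s.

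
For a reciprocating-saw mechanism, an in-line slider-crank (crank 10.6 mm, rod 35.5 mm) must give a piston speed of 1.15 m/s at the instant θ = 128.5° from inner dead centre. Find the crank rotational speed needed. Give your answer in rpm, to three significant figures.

1640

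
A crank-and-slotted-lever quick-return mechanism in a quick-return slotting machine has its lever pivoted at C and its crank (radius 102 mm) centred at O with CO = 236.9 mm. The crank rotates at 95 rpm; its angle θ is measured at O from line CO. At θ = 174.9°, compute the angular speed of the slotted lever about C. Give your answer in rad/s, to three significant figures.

7.39

ω = 9.948 rad/s (from 95 rpm).
Crank pin A relative to C: A = (d + r cosθ, r sinθ); lever angle φ = atan2(r sinθ, d + r cosθ).
Differentiating tanφ: φ̇ = rω(d cosθ + r)/(d² + r² + 2dr cosθ).
d² + r² + 2dr cosθ = |CA|² = 0.0183893 m²;  d cosθ + r = -0.13396 m.
|ω_lever| = |0.102·9.948·-0.13396| / 0.0183893 = 7.3921 rad/s.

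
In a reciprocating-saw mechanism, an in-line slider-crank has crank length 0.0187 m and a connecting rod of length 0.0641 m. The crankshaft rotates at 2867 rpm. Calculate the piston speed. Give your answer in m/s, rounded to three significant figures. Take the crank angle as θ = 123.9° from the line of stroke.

ω = 2π·2867/60 = 300.2 rad/s
For an in-line slider-crank, x = r cosθ + √(L² − r² sin²θ), so v = −rω sinθ·[1 + r cosθ/√(L² − r² sin²θ)].
With r = 0.0187 m, L = 0.0641 m, θ = 123.9°: √(L² − r² sin²θ) = 0.062192 m.
v = −0.0187·300.2·0.83001·[1 + 0.0187·-0.55775/0.062192] = -3.8785 m/s.
|v| = 3.8785 m/s.

3.88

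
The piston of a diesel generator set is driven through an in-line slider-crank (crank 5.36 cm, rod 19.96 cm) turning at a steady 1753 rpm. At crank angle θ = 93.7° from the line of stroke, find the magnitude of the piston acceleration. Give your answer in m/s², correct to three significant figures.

ω = 2π·1753/60 = 183.6 rad/s
x(θ) = r cosθ + √(L² − r² sin²θ); with ω constant, a = ω²·d²x/dθ².
d²x/dθ² = −r cosθ − r²(cos2θ)/√u − r⁴ sin²2θ/(4u^{3/2}),  u = L² − r² sin²θ = 0.0369792 m².
Substituting r = 0.0536 m, L = 0.1996 m, θ = 93.7°: d²x/dθ² = +0.01827 m.
a = ω²·d²x/dθ² = (183.6)²·(+0.01827) = +615.68 m/s²;  |a| = 615.68 m/s².

616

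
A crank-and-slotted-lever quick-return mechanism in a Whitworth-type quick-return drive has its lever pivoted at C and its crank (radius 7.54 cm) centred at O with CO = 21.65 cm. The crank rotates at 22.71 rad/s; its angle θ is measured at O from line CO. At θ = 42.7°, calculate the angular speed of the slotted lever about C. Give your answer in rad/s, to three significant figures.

ω = 22.71 rad/s
Crank pin A relative to C: A = (d + r cosθ, r sinθ); lever angle φ = atan2(r sinθ, d + r cosθ).
Differentiating tanφ: φ̇ = rω(d cosθ + r)/(d² + r² + 2dr cosθ).
d² + r² + 2dr cosθ = |CA|² = 0.076551 m²;  d cosθ + r = +0.23451 m.
|ω_lever| = |0.0754·22.71·+0.23451| / 0.076551 = 5.2456 rad/s.

5.25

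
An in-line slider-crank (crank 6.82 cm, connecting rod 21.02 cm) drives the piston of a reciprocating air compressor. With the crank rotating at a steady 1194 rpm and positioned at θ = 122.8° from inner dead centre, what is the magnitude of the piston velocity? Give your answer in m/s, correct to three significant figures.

5.86

ω = 2π·1194/60 = 125 rad/s
For an in-line slider-crank, x = r cosθ + √(L² − r² sin²θ), so v = −rω sinθ·[1 + r cosθ/√(L² − r² sin²θ)].
With r = 0.0682 m, L = 0.2102 m, θ = 122.8°: √(L² − r² sin²θ) = 0.20223 m.
v = −0.0682·125·0.84057·[1 + 0.0682·-0.54171/0.20223] = -5.8584 m/s.
|v| = 5.8584 m/s.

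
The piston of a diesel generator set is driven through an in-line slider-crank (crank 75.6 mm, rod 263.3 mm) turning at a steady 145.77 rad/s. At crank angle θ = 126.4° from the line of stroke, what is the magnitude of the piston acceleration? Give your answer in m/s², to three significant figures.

ω = 145.8 rad/s
x(θ) = r cosθ + √(L² − r² sin²θ); with ω constant, a = ω²·d²x/dθ².
d²x/dθ² = −r cosθ − r²(cos2θ)/√u − r⁴ sin²2θ/(4u^{3/2}),  u = L² − r² sin²θ = 0.0656242 m².
Substituting r = 0.0756 m, L = 0.2633 m, θ = 126.4°: d²x/dθ² = +0.051017 m.
a = ω²·d²x/dθ² = (145.8)²·(+0.051017) = +1084 m/s²;  |a| = 1084 m/s².

1080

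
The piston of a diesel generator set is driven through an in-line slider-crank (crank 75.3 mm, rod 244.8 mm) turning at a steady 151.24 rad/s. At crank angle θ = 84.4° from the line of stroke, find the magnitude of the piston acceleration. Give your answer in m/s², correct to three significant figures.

377

ω = 151.2 rad/s
x(θ) = r cosθ + √(L² − r² sin²θ); with ω constant, a = ω²·d²x/dθ².
d²x/dθ² = −r cosθ − r²(cos2θ)/√u − r⁴ sin²2θ/(4u^{3/2}),  u = L² − r² sin²θ = 0.0543109 m².
Substituting r = 0.0753 m, L = 0.2448 m, θ = 84.4°: d²x/dθ² = +0.016495 m.
a = ω²·d²x/dθ² = (151.2)²·(+0.016495) = +377.3 m/s²;  |a| = 377.3 m/s².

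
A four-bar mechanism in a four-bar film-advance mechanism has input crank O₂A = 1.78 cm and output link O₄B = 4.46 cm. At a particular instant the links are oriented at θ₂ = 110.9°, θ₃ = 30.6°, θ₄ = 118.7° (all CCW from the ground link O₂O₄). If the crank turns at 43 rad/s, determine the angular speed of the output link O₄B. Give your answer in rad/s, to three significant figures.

16.9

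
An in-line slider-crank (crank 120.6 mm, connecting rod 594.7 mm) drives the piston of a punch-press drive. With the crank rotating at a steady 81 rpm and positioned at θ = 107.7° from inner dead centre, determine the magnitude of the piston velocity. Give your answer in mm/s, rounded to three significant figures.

ω = 2π·81/60 = 8.482 rad/s
For an in-line slider-crank, x = r cosθ + √(L² − r² sin²θ), so v = −rω sinθ·[1 + r cosθ/√(L² − r² sin²θ)].
With r = 0.1206 m, L = 0.5947 m, θ = 107.7°: √(L² − r² sin²θ) = 0.5835 m.
v = −0.1206·8.482·0.95266·[1 + 0.1206·-0.30403/0.5835] = -0.9133 m/s.
|v| = 0.9133 m/s = 913.3 mm/s.

913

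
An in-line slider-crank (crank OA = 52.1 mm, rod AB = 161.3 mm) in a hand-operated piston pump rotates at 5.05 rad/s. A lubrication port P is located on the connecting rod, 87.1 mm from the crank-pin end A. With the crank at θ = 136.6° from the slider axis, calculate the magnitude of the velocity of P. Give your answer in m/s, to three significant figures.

0.180

ω = 5.05 rad/s.  Crank-pin speed |V_A| = rω = 0.2631 m/s, perpendicular to OA.
Rod angle: sinφ = −(r/L) sinθ ⇒ φ = -12.822°; ω_rod = −rω cosθ/√(L²−r²sin²θ) = +1.2155 rad/s.
V_P = V_A + ω_rod × AP, with AP = 0.0871 m along the rod.
Components: V_Px = −rω sinθ − a·ω_rod·sinφ = -0.15728 m/s;  V_Py = rω cosθ + a·ω_rod·cosφ = -0.087938 m/s.
|V_P| = √(V_Px² + V_Py²) = 0.1802 m/s.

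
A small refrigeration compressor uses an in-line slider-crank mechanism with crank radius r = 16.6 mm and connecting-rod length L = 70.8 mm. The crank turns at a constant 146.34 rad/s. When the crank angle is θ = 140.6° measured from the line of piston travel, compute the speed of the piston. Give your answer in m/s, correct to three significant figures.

ω = 146.3 rad/s
For an in-line slider-crank, x = r cosθ + √(L² − r² sin²θ), so v = −rω sinθ·[1 + r cosθ/√(L² − r² sin²θ)].
With r = 0.0166 m, L = 0.0708 m, θ = 140.6°: √(L² − r² sin²θ) = 0.070012 m.
v = −0.0166·146.3·0.63473·[1 + 0.0166·-0.77273/0.070012] = -1.2594 m/s.
|v| = 1.2594 m/s.

1.26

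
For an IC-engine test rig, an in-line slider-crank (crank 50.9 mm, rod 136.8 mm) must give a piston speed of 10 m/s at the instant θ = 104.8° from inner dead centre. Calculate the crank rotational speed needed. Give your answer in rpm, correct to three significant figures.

2160

For an in-line slider-crank, |v_piston| = rω|sinθ|·[1 + r cosθ/√(L² − r² sin²θ)].
With r = 0.0509 m, L = 0.1368 m, θ = 104.8°: the bracketed kinematic factor |dx/dθ| = 0.044198 m.
ω = v/|dx/dθ| = 10/0.044198 = 226.25 rad/s.
N = 60ω/(2π) = 2160.6 rpm.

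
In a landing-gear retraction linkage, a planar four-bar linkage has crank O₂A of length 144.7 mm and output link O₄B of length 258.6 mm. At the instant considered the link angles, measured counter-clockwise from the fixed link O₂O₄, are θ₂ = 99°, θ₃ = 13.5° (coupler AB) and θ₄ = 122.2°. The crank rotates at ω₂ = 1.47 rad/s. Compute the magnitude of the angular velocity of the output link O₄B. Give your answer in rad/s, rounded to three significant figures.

ω₂ = 1.47 rad/s
Differentiating the loop-closure r₂e^{iθ₂}+r₃e^{iθ₃}=r₁+r₄e^{iθ₄} gives r₂ω₂e^{iθ₂}+r₃ω₃e^{iθ₃}=r₄ω₄e^{iθ₄}.
Eliminating the other unknown: ω₄ = r₂ω₂ sin(θ₂−θ₃) / [r₄ sin(θ₄−θ₃)].
Numerator sine = +0.99692; denominator sine = +0.94721.
Result = 0.1447·1.47·(+0.99692) / (0.2586·(+0.94721)) = +0.86571 rad/s; magnitude 0.86571 rad/s.

0.866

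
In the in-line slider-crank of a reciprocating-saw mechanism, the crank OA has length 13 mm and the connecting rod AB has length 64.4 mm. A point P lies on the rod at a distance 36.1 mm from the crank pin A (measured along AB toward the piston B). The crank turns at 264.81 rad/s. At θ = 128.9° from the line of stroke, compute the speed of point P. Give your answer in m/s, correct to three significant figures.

2.66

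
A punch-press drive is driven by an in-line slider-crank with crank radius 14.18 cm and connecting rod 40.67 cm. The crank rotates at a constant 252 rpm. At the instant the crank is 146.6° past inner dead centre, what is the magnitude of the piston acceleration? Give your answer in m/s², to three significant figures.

ω = 2π·252/60 = 26.39 rad/s
x(θ) = r cosθ + √(L² − r² sin²θ); with ω constant, a = ω²·d²x/dθ².
d²x/dθ² = −r cosθ − r²(cos2θ)/√u − r⁴ sin²2θ/(4u^{3/2}),  u = L² − r² sin²θ = 0.159312 m².
Substituting r = 0.1418 m, L = 0.4067 m, θ = 146.6°: d²x/dθ² = +0.097193 m.
a = ω²·d²x/dθ² = (26.39)²·(+0.097193) = +67.685 m/s²;  |a| = 67.685 m/s².

67.7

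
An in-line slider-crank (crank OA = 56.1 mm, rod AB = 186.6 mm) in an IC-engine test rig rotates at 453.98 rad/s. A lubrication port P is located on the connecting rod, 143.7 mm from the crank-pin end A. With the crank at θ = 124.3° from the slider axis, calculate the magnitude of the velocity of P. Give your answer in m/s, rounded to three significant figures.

ω = 454 rad/s.  Crank-pin speed |V_A| = rω = 25.468 m/s, perpendicular to OA.
Rod angle: sinφ = −(r/L) sinθ ⇒ φ = -14.381°; ω_rod = −rω cosθ/√(L²−r²sin²θ) = +79.401 rad/s.
V_P = V_A + ω_rod × AP, with AP = 0.1437 m along the rod.
Components: V_Px = −rω sinθ − a·ω_rod·sinφ = -18.206 m/s;  V_Py = rω cosθ + a·ω_rod·cosφ = -3.2996 m/s.
|V_P| = √(V_Px² + V_Py²) = 18.502 m/s.

18.5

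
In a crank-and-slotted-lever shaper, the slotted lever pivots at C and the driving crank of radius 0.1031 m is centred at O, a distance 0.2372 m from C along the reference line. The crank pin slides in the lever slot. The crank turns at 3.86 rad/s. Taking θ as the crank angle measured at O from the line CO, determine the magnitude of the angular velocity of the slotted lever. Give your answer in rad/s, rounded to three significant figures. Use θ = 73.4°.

0.841

ω = 3.86 rad/s
Crank pin A relative to C: A = (d + r cosθ, r sinθ); lever angle φ = atan2(r sinθ, d + r cosθ).
Differentiating tanφ: φ̇ = rω(d cosθ + r)/(d² + r² + 2dr cosθ).
d² + r² + 2dr cosθ = |CA|² = 0.0808667 m²;  d cosθ + r = +0.17087 m.
|ω_lever| = |0.1031·3.86·+0.17087| / 0.0808667 = 0.84087 rad/s.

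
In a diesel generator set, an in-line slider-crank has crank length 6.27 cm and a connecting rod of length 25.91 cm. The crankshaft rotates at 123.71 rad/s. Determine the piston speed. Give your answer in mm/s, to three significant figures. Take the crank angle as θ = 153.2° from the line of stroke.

2740

ω = 123.7 rad/s
For an in-line slider-crank, x = r cosθ + √(L² − r² sin²θ), so v = −rω sinθ·[1 + r cosθ/√(L² − r² sin²θ)].
With r = 0.0627 m, L = 0.2591 m, θ = 153.2°: √(L² − r² sin²θ) = 0.25755 m.
v = −0.0627·123.7·0.45088·[1 + 0.0627·-0.89259/0.25755] = -2.7373 m/s.
|v| = 2.7373 m/s = 2737.3 mm/s.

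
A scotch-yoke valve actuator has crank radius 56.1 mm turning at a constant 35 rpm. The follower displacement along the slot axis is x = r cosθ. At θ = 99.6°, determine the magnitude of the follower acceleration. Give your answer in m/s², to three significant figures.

0.126

ω = 3.665 rad/s (from 35 rpm).
x = r cosθ ⇒ ẍ = −rω² cosθ (ω constant).
|a| = rω²|cosθ| = 0.0561·(3.665)²·|cos 99.6°| = 0.12568 m/s².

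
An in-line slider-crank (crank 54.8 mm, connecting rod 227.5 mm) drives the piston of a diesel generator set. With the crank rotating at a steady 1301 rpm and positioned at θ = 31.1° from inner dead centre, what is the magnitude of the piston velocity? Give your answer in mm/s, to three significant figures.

ω = 2π·1301/60 = 136.2 rad/s
For an in-line slider-crank, x = r cosθ + √(L² − r² sin²θ), so v = −rω sinθ·[1 + r cosθ/√(L² − r² sin²θ)].
With r = 0.0548 m, L = 0.2275 m, θ = 31.1°: √(L² − r² sin²θ) = 0.22573 m.
v = −0.0548·136.2·0.51653·[1 + 0.0548·0.85627/0.22573] = -4.6581 m/s.
|v| = 4.6581 m/s = 4658.1 mm/s.

4660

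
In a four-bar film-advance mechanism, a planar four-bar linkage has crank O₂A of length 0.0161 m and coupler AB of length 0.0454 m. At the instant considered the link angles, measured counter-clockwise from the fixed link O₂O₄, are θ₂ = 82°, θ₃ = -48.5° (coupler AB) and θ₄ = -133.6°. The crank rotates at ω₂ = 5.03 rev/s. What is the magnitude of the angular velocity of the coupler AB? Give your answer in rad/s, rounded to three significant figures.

ω₂ = 31.6 rad/s (from 5.03 rev/s).
Differentiating the loop-closure r₂e^{iθ₂}+r₃e^{iθ₃}=r₁+r₄e^{iθ₄} gives r₂ω₂e^{iθ₂}+r₃ω₃e^{iθ₃}=r₄ω₄e^{iθ₄}.
Eliminating the other unknown: ω₃ = r₂ω₂ sin(θ₄−θ₂) / [r₃ sin(θ₃−θ₄)].
Numerator sine = +0.58212; denominator sine = +0.99635.
Result = 0.0161·31.6·(+0.58212) / (0.0454·(+0.99635)) = +6.5482 rad/s; magnitude 6.5482 rad/s.

6.55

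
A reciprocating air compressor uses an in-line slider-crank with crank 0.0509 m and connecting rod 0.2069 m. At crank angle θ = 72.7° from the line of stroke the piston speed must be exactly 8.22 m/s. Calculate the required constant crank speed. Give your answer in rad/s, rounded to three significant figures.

157

For an in-line slider-crank, |v_piston| = rω|sinθ|·[1 + r cosθ/√(L² − r² sin²θ)].
With r = 0.0509 m, L = 0.2069 m, θ = 72.7°: the bracketed kinematic factor |dx/dθ| = 0.052255 m.
ω = v/|dx/dθ| = 8.22/0.052255 = 157.31 rad/s.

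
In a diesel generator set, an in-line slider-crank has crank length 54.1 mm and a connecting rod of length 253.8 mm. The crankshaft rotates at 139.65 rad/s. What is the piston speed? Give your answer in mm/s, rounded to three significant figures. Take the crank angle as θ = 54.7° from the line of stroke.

6940

ω = 139.7 rad/s
For an in-line slider-crank, x = r cosθ + √(L² − r² sin²θ), so v = −rω sinθ·[1 + r cosθ/√(L² − r² sin²θ)].
With r = 0.0541 m, L = 0.2538 m, θ = 54.7°: √(L² − r² sin²θ) = 0.24993 m.
v = −0.0541·139.7·0.81614·[1 + 0.0541·0.57786/0.24993] = -6.9372 m/s.
|v| = 6.9372 m/s = 6937.2 mm/s.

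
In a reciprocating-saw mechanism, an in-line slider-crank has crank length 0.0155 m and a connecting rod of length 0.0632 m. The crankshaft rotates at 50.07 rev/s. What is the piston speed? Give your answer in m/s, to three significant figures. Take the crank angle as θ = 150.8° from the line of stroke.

ω = 2π·50.1 = 314.6 rad/s
For an in-line slider-crank, x = r cosθ + √(L² − r² sin²θ), so v = −rω sinθ·[1 + r cosθ/√(L² − r² sin²θ)].
With r = 0.0155 m, L = 0.0632 m, θ = 150.8°: √(L² − r² sin²θ) = 0.062746 m.
v = −0.0155·314.6·0.48786·[1 + 0.0155·-0.87292/0.062746] = -1.866 m/s.
|v| = 1.866 m/s.

1.87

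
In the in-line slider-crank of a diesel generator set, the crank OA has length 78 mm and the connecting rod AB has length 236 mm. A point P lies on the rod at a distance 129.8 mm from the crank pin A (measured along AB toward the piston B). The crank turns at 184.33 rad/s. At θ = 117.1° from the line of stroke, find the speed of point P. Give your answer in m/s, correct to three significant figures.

ω = 184.3 rad/s.  Crank-pin speed |V_A| = rω = 14.378 m/s, perpendicular to OA.
Rod angle: sinφ = −(r/L) sinθ ⇒ φ = -17.111°; ω_rod = −rω cosθ/√(L²−r²sin²θ) = +29.038 rad/s.
V_P = V_A + ω_rod × AP, with AP = 0.1298 m along the rod.
Components: V_Px = −rω sinθ − a·ω_rod·sinφ = -11.69 m/s;  V_Py = rω cosθ + a·ω_rod·cosφ = -2.9474 m/s.
|V_P| = √(V_Px² + V_Py²) = 12.056 m/s.

12.1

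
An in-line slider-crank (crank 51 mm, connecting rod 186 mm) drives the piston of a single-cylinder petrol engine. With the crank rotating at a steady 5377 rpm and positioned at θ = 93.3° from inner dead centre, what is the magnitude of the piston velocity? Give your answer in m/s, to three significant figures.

ω = 2π·5377/60 = 563.1 rad/s
For an in-line slider-crank, x = r cosθ + √(L² − r² sin²θ), so v = −rω sinθ·[1 + r cosθ/√(L² − r² sin²θ)].
With r = 0.051 m, L = 0.186 m, θ = 93.3°: √(L² − r² sin²θ) = 0.1789 m.
v = −0.051·563.1·0.99834·[1 + 0.051·-0.05756/0.1789] = -28.199 m/s.
|v| = 28.199 m/s.

28.2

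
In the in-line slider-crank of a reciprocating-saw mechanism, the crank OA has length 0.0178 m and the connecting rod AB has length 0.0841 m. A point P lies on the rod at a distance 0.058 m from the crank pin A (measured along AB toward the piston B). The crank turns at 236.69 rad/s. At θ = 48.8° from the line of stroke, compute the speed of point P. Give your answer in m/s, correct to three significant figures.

3.58

ω = 236.7 rad/s.  Crank-pin speed |V_A| = rω = 4.2131 m/s, perpendicular to OA.
Rod angle: sinφ = −(r/L) sinθ ⇒ φ = -9.163°; ω_rod = −rω cosθ/√(L²−r²sin²θ) = -33.424 rad/s.
V_P = V_A + ω_rod × AP, with AP = 0.058 m along the rod.
Components: V_Px = −rω sinθ − a·ω_rod·sinφ = -3.4787 m/s;  V_Py = rω cosθ + a·ω_rod·cosφ = +0.86124 m/s.
|V_P| = √(V_Px² + V_Py²) = 3.5837 m/s.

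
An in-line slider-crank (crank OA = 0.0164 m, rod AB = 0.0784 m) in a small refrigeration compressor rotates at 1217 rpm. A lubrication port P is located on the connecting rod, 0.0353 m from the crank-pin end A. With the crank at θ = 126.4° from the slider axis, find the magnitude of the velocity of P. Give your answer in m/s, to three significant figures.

1.73

ω = 127.4 rad/s.  Crank-pin speed |V_A| = rω = 2.0901 m/s, perpendicular to OA.
Rod angle: sinφ = −(r/L) sinθ ⇒ φ = -9.693°; ω_rod = −rω cosθ/√(L²−r²sin²θ) = +16.049 rad/s.
V_P = V_A + ω_rod × AP, with AP = 0.0353 m along the rod.
Components: V_Px = −rω sinθ − a·ω_rod·sinφ = -1.5869 m/s;  V_Py = rω cosθ + a·ω_rod·cosφ = -0.68184 m/s.
|V_P| = √(V_Px² + V_Py²) = 1.7272 m/s.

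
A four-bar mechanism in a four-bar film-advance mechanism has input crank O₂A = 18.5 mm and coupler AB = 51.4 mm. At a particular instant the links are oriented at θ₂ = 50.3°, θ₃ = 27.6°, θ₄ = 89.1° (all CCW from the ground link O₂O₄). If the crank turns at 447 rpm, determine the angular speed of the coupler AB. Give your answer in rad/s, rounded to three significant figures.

12.0

ω₂ = 46.81 rad/s (from 447 rpm).
Differentiating the loop-closure r₂e^{iθ₂}+r₃e^{iθ₃}=r₁+r₄e^{iθ₄} gives r₂ω₂e^{iθ₂}+r₃ω₃e^{iθ₃}=r₄ω₄e^{iθ₄}.
Eliminating the other unknown: ω₃ = r₂ω₂ sin(θ₄−θ₂) / [r₃ sin(θ₃−θ₄)].
Numerator sine = +0.62660; denominator sine = -0.87882.
Result = 0.0185·46.81·(+0.62660) / (0.0514·(-0.87882)) = -12.013 rad/s; magnitude 12.013 rad/s.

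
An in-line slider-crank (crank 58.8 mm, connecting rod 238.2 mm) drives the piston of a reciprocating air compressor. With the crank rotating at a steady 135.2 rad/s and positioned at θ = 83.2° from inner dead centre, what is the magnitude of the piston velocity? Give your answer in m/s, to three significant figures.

8.13

ω = 135.2 rad/s
For an in-line slider-crank, x = r cosθ + √(L² − r² sin²θ), so v = −rω sinθ·[1 + r cosθ/√(L² − r² sin²θ)].
With r = 0.0588 m, L = 0.2382 m, θ = 83.2°: √(L² − r² sin²θ) = 0.23093 m.
v = −0.0588·135.2·0.99297·[1 + 0.0588·0.11840/0.23093] = -8.1318 m/s.
|v| = 8.1318 m/s.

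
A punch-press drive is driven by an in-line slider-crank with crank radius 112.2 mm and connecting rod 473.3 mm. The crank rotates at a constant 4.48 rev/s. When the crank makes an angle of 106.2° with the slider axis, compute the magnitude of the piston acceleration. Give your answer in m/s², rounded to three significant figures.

43.0

ω = 2π·4.48 = 28.15 rad/s
x(θ) = r cosθ + √(L² − r² sin²θ); with ω constant, a = ω²·d²x/dθ².
d²x/dθ² = −r cosθ − r²(cos2θ)/√u − r⁴ sin²2θ/(4u^{3/2}),  u = L² − r² sin²θ = 0.212404 m².
Substituting r = 0.1122 m, L = 0.4733 m, θ = 106.2°: d²x/dθ² = +0.05425 m.
a = ω²·d²x/dθ² = (28.15)²·(+0.05425) = +42.985 m/s²;  |a| = 42.985 m/s².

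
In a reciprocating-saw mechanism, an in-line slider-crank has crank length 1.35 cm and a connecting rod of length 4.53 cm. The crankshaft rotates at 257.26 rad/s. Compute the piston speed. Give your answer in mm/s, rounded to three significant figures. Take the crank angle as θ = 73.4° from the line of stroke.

3620

ω = 257.3 rad/s
For an in-line slider-crank, x = r cosθ + √(L² − r² sin²θ), so v = −rω sinθ·[1 + r cosθ/√(L² − r² sin²θ)].
With r = 0.0135 m, L = 0.0453 m, θ = 73.4°: √(L² − r² sin²θ) = 0.043413 m.
v = −0.0135·257.3·0.95832·[1 + 0.0135·0.28569/0.043413] = -3.6239 m/s.
|v| = 3.6239 m/s = 3623.9 mm/s.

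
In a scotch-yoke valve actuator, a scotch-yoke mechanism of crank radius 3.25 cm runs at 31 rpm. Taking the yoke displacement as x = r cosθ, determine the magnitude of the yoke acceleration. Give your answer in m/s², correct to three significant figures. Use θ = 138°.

ω = 3.246 rad/s (from 31 rpm).
x = r cosθ ⇒ ẍ = −rω² cosθ (ω constant).
|a| = rω²|cosθ| = 0.0325·(3.246)²·|cos 138°| = 0.25453 m/s².

0.255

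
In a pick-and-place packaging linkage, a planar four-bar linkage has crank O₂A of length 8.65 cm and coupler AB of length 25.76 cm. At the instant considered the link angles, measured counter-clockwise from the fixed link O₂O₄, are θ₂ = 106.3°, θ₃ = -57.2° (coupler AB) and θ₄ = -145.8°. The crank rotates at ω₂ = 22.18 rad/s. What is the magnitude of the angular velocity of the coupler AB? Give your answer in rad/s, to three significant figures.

7.09

ω₂ = 22.18 rad/s
Differentiating the loop-closure r₂e^{iθ₂}+r₃e^{iθ₃}=r₁+r₄e^{iθ₄} gives r₂ω₂e^{iθ₂}+r₃ω₃e^{iθ₃}=r₄ω₄e^{iθ₄}.
Eliminating the other unknown: ω₃ = r₂ω₂ sin(θ₄−θ₂) / [r₃ sin(θ₃−θ₄)].
Numerator sine = +0.95159; denominator sine = +0.99970.
Result = 0.0865·22.18·(+0.95159) / (0.2576·(+0.99970)) = +7.0895 rad/s; magnitude 7.0895 rad/s.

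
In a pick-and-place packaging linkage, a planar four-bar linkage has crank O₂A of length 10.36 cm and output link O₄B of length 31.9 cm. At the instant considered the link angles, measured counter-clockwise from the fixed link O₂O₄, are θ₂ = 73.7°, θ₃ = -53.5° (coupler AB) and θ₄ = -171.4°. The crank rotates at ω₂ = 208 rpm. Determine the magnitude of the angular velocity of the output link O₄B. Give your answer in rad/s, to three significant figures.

ω₂ = 21.78 rad/s (from 208 rpm).
Differentiating the loop-closure r₂e^{iθ₂}+r₃e^{iθ₃}=r₁+r₄e^{iθ₄} gives r₂ω₂e^{iθ₂}+r₃ω₃e^{iθ₃}=r₄ω₄e^{iθ₄}.
Eliminating the other unknown: ω₄ = r₂ω₂ sin(θ₂−θ₃) / [r₄ sin(θ₄−θ₃)].
Numerator sine = +0.79653; denominator sine = -0.88377.
Result = 0.1036·21.78·(+0.79653) / (0.319·(-0.88377)) = -6.3757 rad/s; magnitude 6.3757 rad/s.

6.38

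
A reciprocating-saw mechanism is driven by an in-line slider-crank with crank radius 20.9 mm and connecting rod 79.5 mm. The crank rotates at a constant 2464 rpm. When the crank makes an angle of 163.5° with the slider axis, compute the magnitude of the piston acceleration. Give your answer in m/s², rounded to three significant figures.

ω = 2π·2464/60 = 258 rad/s
x(θ) = r cosθ + √(L² − r² sin²θ); with ω constant, a = ω²·d²x/dθ².
d²x/dθ² = −r cosθ − r²(cos2θ)/√u − r⁴ sin²2θ/(4u^{3/2}),  u = L² − r² sin²θ = 0.00628501 m².
Substituting r = 0.0209 m, L = 0.0795 m, θ = 163.5°: d²x/dθ² = +0.01539 m.
a = ω²·d²x/dθ² = (258)²·(+0.01539) = +1024.7 m/s²;  |a| = 1024.7 m/s².

1020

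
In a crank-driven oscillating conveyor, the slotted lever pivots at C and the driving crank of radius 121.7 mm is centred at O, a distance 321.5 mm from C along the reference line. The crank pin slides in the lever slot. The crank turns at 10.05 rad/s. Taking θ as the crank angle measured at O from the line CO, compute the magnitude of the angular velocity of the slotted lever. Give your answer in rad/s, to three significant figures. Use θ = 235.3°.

1.02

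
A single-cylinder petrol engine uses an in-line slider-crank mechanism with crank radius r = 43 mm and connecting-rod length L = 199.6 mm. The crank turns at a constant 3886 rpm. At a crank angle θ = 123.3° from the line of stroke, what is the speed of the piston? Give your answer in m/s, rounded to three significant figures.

12.9

ω = 2π·3886/60 = 406.9 rad/s
For an in-line slider-crank, x = r cosθ + √(L² − r² sin²θ), so v = −rω sinθ·[1 + r cosθ/√(L² − r² sin²θ)].
With r = 0.043 m, L = 0.1996 m, θ = 123.3°: √(L² − r² sin²θ) = 0.19634 m.
v = −0.043·406.9·0.83581·[1 + 0.043·-0.54902/0.19634] = -12.867 m/s.
|v| = 12.867 m/s.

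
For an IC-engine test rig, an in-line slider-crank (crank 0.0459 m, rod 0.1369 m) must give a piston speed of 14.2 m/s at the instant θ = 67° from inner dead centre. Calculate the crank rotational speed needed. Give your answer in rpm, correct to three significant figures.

For an in-line slider-crank, |v_piston| = rω|sinθ|·[1 + r cosθ/√(L² − r² sin²θ)].
With r = 0.0459 m, L = 0.1369 m, θ = 67°: the bracketed kinematic factor |dx/dθ| = 0.04807 m.
ω = v/|dx/dθ| = 14.2/0.04807 = 295.4 rad/s.
N = 60ω/(2π) = 2820.9 rpm.

2820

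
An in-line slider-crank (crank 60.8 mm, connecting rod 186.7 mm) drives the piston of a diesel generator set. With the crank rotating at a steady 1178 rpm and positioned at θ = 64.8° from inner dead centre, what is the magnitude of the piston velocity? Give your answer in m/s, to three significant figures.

7.77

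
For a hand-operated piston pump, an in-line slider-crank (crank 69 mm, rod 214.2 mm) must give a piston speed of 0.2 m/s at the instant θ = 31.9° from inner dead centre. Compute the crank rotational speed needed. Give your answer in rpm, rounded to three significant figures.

41.0

For an in-line slider-crank, |v_piston| = rω|sinθ|·[1 + r cosθ/√(L² − r² sin²θ)].
With r = 0.069 m, L = 0.2142 m, θ = 31.9°: the bracketed kinematic factor |dx/dθ| = 0.046582 m.
ω = v/|dx/dθ| = 0.2/0.046582 = 4.2935 rad/s.
N = 60ω/(2π) = 41 rpm.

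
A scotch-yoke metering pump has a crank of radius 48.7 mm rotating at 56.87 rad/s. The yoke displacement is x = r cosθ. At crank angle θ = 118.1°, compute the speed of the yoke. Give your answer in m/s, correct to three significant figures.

2.44

ω = 56.87 rad/s
x = r cosθ ⇒ ẋ = −rω sinθ.
|v| = rω|sinθ| = 0.0487·56.87·|sin 118.1°| = 2.4431 m/s.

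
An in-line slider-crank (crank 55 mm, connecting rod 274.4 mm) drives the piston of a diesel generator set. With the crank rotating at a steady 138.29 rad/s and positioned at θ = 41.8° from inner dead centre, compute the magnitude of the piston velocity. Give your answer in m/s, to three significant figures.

5.83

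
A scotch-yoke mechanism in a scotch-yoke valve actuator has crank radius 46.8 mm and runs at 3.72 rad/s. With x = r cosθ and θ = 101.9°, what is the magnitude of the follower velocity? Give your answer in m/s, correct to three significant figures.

0.170

ω = 3.72 rad/s
x = r cosθ ⇒ ẋ = −rω sinθ.
|v| = rω|sinθ| = 0.0468·3.72·|sin 101.9°| = 0.17035 m/s.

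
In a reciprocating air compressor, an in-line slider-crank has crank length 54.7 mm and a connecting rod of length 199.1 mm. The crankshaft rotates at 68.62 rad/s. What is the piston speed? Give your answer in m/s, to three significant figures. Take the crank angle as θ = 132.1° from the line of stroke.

ω = 68.62 rad/s
For an in-line slider-crank, x = r cosθ + √(L² − r² sin²θ), so v = −rω sinθ·[1 + r cosθ/√(L² − r² sin²θ)].
With r = 0.0547 m, L = 0.1991 m, θ = 132.1°: √(L² − r² sin²θ) = 0.19492 m.
v = −0.0547·68.62·0.74198·[1 + 0.0547·-0.67043/0.19492] = -2.261 m/s.
|v| = 2.261 m/s.

2.26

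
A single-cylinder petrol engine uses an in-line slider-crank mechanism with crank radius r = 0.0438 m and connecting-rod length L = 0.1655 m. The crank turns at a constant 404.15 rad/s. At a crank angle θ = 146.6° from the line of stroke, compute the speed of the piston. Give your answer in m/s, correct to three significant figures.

7.57

ω = 404.1 rad/s
For an in-line slider-crank, x = r cosθ + √(L² − r² sin²θ), so v = −rω sinθ·[1 + r cosθ/√(L² − r² sin²θ)].
With r = 0.0438 m, L = 0.1655 m, θ = 146.6°: √(L² − r² sin²θ) = 0.16373 m.
v = −0.0438·404.1·0.55048·[1 + 0.0438·-0.83485/0.16373] = -7.5683 m/s.
|v| = 7.5683 m/s.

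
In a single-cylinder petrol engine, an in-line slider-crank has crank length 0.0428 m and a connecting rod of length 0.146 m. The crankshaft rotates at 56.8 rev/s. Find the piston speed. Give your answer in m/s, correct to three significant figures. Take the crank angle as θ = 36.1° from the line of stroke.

11.2

ω = 2π·56.8 = 356.9 rad/s
For an in-line slider-crank, x = r cosθ + √(L² − r² sin²θ), so v = −rω sinθ·[1 + r cosθ/√(L² − r² sin²θ)].
With r = 0.0428 m, L = 0.146 m, θ = 36.1°: √(L² − r² sin²θ) = 0.14381 m.
v = −0.0428·356.9·0.58920·[1 + 0.0428·0.80799/0.14381] = -11.164 m/s.
|v| = 11.164 m/s.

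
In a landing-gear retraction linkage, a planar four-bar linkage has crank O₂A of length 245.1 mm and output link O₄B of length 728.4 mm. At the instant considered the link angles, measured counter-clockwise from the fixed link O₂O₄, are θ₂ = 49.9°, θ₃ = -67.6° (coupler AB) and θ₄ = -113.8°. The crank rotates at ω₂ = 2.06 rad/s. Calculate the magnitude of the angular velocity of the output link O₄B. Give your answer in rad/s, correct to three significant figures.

ω₂ = 2.06 rad/s
Differentiating the loop-closure r₂e^{iθ₂}+r₃e^{iθ₃}=r₁+r₄e^{iθ₄} gives r₂ω₂e^{iθ₂}+r₃ω₃e^{iθ₃}=r₄ω₄e^{iθ₄}.
Eliminating the other unknown: ω₄ = r₂ω₂ sin(θ₂−θ₃) / [r₄ sin(θ₄−θ₃)].
Numerator sine = +0.88701; denominator sine = -0.72176.
Result = 0.2451·2.06·(+0.88701) / (0.7284·(-0.72176)) = -0.85188 rad/s; magnitude 0.85188 rad/s.

0.852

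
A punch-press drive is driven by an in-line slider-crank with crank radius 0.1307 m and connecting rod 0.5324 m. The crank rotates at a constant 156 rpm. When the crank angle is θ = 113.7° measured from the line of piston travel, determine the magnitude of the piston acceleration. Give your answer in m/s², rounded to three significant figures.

ω = 2π·156/60 = 16.34 rad/s
x(θ) = r cosθ + √(L² − r² sin²θ); with ω constant, a = ω²·d²x/dθ².
d²x/dθ² = −r cosθ − r²(cos2θ)/√u − r⁴ sin²2θ/(4u^{3/2}),  u = L² − r² sin²θ = 0.269127 m².
Substituting r = 0.1307 m, L = 0.5324 m, θ = 113.7°: d²x/dθ² = +0.07454 m.
a = ω²·d²x/dθ² = (16.34)²·(+0.07454) = +19.893 m/s²;  |a| = 19.893 m/s².

19.9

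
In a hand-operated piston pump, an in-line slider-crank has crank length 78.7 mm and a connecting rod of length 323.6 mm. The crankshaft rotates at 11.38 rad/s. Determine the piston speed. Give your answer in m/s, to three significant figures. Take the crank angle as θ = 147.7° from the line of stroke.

0.379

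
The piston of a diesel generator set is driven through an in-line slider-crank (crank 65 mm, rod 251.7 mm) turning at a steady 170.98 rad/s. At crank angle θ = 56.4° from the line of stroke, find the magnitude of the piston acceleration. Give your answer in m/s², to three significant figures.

ω = 171 rad/s
x(θ) = r cosθ + √(L² − r² sin²θ); with ω constant, a = ω²·d²x/dθ².
d²x/dθ² = −r cosθ − r²(cos2θ)/√u − r⁴ sin²2θ/(4u^{3/2}),  u = L² − r² sin²θ = 0.0604218 m².
Substituting r = 0.065 m, L = 0.2517 m, θ = 56.4°: d²x/dθ² = -0.029565 m.
a = ω²·d²x/dθ² = (171)²·(-0.029565) = -864.31 m/s²;  |a| = 864.31 m/s².

864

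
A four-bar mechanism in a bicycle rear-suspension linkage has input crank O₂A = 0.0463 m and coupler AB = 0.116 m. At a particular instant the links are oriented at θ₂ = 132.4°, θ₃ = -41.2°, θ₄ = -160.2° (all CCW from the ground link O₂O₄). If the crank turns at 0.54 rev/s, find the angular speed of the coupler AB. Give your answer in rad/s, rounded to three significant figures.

1.43

ω₂ = 3.393 rad/s (from 0.54 rev/s).
Differentiating the loop-closure r₂e^{iθ₂}+r₃e^{iθ₃}=r₁+r₄e^{iθ₄} gives r₂ω₂e^{iθ₂}+r₃ω₃e^{iθ₃}=r₄ω₄e^{iθ₄}.
Eliminating the other unknown: ω₃ = r₂ω₂ sin(θ₄−θ₂) / [r₃ sin(θ₃−θ₄)].
Numerator sine = +0.92321; denominator sine = +0.87462.
Result = 0.0463·3.393·(+0.92321) / (0.116·(+0.87462)) = +1.4295 rad/s; magnitude 1.4295 rad/s.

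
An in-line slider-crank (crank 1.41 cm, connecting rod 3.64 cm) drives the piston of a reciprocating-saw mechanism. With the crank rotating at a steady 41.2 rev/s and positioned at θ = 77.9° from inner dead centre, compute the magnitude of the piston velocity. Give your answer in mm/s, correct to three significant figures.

ω = 2π·41.2 = 258.9 rad/s
For an in-line slider-crank, x = r cosθ + √(L² − r² sin²θ), so v = −rω sinθ·[1 + r cosθ/√(L² − r² sin²θ)].
With r = 0.0141 m, L = 0.0364 m, θ = 77.9°: √(L² − r² sin²θ) = 0.033688 m.
v = −0.0141·258.9·0.97778·[1 + 0.0141·0.20962/0.033688] = -3.8821 m/s.
|v| = 3.8821 m/s = 3882.1 mm/s.

3880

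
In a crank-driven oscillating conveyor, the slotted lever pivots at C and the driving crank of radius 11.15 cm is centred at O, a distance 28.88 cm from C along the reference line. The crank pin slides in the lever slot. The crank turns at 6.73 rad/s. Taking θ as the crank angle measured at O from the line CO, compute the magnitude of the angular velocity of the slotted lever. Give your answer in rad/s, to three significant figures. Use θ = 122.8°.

ω = 6.73 rad/s
Crank pin A relative to C: A = (d + r cosθ, r sinθ); lever angle φ = atan2(r sinθ, d + r cosθ).
Differentiating tanφ: φ̇ = rω(d cosθ + r)/(d² + r² + 2dr cosθ).
d² + r² + 2dr cosθ = |CA|² = 0.0609504 m²;  d cosθ + r = -0.044945 m.
|ω_lever| = |0.1115·6.73·-0.044945| / 0.0609504 = 0.55335 rad/s.

0.553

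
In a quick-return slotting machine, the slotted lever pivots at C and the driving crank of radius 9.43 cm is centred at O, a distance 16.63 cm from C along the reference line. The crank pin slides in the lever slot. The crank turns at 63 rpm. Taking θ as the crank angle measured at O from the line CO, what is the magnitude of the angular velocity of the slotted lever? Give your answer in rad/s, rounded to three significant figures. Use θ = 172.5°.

8.05

ω = 6.597 rad/s (from 63 rpm).
Crank pin A relative to C: A = (d + r cosθ, r sinθ); lever angle φ = atan2(r sinθ, d + r cosθ).
Differentiating tanφ: φ̇ = rω(d cosθ + r)/(d² + r² + 2dr cosθ).
d² + r² + 2dr cosθ = |CA|² = 0.00545232 m²;  d cosθ + r = -0.070577 m.
|ω_lever| = |0.0943·6.597·-0.070577| / 0.00545232 = 8.0531 rad/s.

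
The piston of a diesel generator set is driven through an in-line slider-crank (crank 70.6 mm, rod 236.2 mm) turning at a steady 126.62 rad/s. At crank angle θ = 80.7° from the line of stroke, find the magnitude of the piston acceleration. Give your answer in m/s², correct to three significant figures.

152

ω = 126.6 rad/s
x(θ) = r cosθ + √(L² − r² sin²θ); with ω constant, a = ω²·d²x/dθ².
d²x/dθ² = −r cosθ − r²(cos2θ)/√u − r⁴ sin²2θ/(4u^{3/2}),  u = L² − r² sin²θ = 0.0509363 m².
Substituting r = 0.0706 m, L = 0.2362 m, θ = 80.7°: d²x/dθ² = +0.0094672 m.
a = ω²·d²x/dθ² = (126.6)²·(+0.0094672) = +151.78 m/s²;  |a| = 151.78 m/s².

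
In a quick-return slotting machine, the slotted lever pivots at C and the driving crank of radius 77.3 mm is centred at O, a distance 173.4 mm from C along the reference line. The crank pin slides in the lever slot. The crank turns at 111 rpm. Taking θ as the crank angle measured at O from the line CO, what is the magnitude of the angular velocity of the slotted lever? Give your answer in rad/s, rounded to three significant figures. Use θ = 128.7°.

1.45

ω = 11.62 rad/s (from 111 rpm).
Crank pin A relative to C: A = (d + r cosθ, r sinθ); lever angle φ = atan2(r sinθ, d + r cosθ).
Differentiating tanφ: φ̇ = rω(d cosθ + r)/(d² + r² + 2dr cosθ).
d² + r² + 2dr cosθ = |CA|² = 0.0192816 m²;  d cosθ + r = -0.031117 m.
|ω_lever| = |0.0773·11.62·-0.031117| / 0.0192816 = 1.4501 rad/s.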